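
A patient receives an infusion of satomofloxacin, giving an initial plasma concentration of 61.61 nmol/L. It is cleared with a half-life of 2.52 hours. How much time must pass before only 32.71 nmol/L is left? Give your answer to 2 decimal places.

2.30 hours

Fraction remaining = 32.71/61.61 ≈ 0.53092.
n = log₂(61.61/32.71) = ln(1.8835)/ln 2 ≈ 0.91343 half-lives.
t = n × t½ = 0.91343 × 2.52 ≈ 2.3019 hours.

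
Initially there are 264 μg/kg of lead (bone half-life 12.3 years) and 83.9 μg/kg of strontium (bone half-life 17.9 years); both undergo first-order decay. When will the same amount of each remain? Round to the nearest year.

Set 264·(1/2)^(t/12.3) = 83.9·(1/2)^(t/17.9).
Taking log₂: log₂(264/83.9) = t·(1/12.3 − 1/17.9).
log₂(3.1466) = 1.6538; 1/12.3 − 1/17.9 = 0.025435.
t = 1.6538 / 0.025435 ≈ 65.021 years.

65 years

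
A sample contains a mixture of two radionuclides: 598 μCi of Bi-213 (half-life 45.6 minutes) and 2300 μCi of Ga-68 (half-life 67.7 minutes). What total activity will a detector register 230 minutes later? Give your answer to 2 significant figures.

240 μCi

Bi-213: 598 × (1/2)^(230/45.6) = 598 × (1/2)^5.0439 ≈ 18.128 μCi.
Ga-68: 2300 × (1/2)^(230/67.7) = 2300 × (1/2)^3.3973 ≈ 218.29 μCi.
Total = 18.128 + 218.29 ≈ 236.41 μCi.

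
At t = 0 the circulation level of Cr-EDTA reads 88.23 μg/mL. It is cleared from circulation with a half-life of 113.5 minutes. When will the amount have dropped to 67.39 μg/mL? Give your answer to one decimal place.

44.1 minutes

Fraction remaining = 67.39/88.23 ≈ 0.7638.
n = log₂(88.23/67.39) = ln(1.3092)/ln 2 ≈ 0.38873 half-lives.
t = n × t½ = 0.38873 × 113.5 ≈ 44.121 minutes.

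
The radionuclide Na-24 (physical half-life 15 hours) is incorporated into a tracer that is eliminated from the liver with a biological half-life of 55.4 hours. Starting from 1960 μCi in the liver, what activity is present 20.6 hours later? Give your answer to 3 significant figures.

1/t_eff = 1/t_phys + 1/t_biol = 1/15 + 1/55.4 = 0.084717 per hour.
t_eff = 15 × 55.4 / (15 + 55.4) ≈ 11.804 hours.
Remaining = 1960 × (1/2)^(20.6/11.804) = 1960 × (1/2)^1.7452 ≈ 584.66 μCi.

585 μCi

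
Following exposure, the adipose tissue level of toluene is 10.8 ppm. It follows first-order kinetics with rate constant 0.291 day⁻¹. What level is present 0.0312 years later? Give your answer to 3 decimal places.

t½ = ln 2 / λ = 0.69315 / 0.291 ≈ 2.3819 days.
Convert the elapsed time: 0.0312 years = 11.388 days.
Number of half-lives: n = 11.388/2.3819 ≈ 4.781.
Remaining = 10.8 × (1/2)^4.781 = 10.8 × 0.036374 ≈ 0.39284 ppm.

0.393 ppm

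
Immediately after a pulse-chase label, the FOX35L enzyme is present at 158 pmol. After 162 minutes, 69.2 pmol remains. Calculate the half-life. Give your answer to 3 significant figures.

136 minutes

A/A₀ = 69.2/158 ≈ 0.43797.
n = log₂(2.2832) ≈ 1.1911 half-lives elapsed in 162 minutes.
t½ = 162/1.1911 ≈ 136.01 minutes.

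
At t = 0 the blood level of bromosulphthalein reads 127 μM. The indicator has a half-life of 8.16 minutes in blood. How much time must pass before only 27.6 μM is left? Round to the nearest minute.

18 minutes

Fraction remaining = 27.6/127 ≈ 0.21732.
n = log₂(127/27.6) = ln(4.6014)/ln 2 ≈ 2.2021 half-lives.
t = n × t½ = 2.2021 × 8.16 ≈ 17.969 minutes.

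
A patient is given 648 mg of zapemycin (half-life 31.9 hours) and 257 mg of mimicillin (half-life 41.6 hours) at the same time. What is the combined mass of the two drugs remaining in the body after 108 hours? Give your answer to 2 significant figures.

zapemycin: 648 × (1/2)^(108/31.9) = 648 × (1/2)^3.3856 ≈ 62.003 mg.
mimicillin: 257 × (1/2)^(108/41.6) = 257 × (1/2)^2.5962 ≈ 42.502 mg.
Total = 62.003 + 42.502 ≈ 104.51 mg.

100 mg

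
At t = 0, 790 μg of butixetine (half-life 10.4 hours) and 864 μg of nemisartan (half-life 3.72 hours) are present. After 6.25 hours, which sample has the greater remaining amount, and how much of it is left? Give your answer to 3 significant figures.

butixetine: 790 × (1/2)^0.60096 ≈ 520.86 μg.
nemisartan: 864 × (1/2)^1.6801 ≈ 269.62 μg.
Butixetine has more remaining, at ≈ 520.86 μg.

butixetine, 521 μg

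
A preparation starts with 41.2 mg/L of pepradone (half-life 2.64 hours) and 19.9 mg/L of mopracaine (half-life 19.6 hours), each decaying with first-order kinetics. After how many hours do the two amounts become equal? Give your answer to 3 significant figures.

3.20 hours

Set 41.2·(1/2)^(t/2.64) = 19.9·(1/2)^(t/19.6).
Taking log₂: log₂(41.2/19.9) = t·(1/2.64 − 1/19.6).
log₂(2.0704) = 1.0499; 1/2.64 − 1/19.6 = 0.32777.
t = 1.0499 / 0.32777 ≈ 3.2031 hours.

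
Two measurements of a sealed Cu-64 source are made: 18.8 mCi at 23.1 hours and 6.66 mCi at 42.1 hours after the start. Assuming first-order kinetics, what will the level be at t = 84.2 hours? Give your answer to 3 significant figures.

0.668 mCi

Over Δt = 42.1 − 23.1 = 19 hours, the level fell by a factor of 18.8/6.66 ≈ 2.8228.
n = log₂(2.8228) ≈ 1.4971 half-lives, so t½ = 19/1.4971 ≈ 12.691 hours.
From t = 42.1 to t = 84.2: 6.66 × (1/2)^((84.2−42.1)/12.691) ≈ 0.66812 mCi.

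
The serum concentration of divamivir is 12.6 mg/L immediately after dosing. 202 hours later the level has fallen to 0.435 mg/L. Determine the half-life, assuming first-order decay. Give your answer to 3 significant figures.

41.6 hours

A/A₀ = 0.435/12.6 ≈ 0.034524.
n = log₂(28.966) ≈ 4.8563 half-lives elapsed in 202 hours.
t½ = 202/4.8563 ≈ 41.596 hours.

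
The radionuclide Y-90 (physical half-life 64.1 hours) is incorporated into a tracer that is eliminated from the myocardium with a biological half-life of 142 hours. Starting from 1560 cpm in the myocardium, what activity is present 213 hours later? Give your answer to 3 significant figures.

1/t_eff = 1/t_phys + 1/t_biol = 1/64.1 + 1/142 = 0.022643 per hour.
t_eff = 64.1 × 142 / (64.1 + 142) ≈ 44.164 hours.
Remaining = 1560 × (1/2)^(213/44.164) = 1560 × (1/2)^4.8229 ≈ 55.116 cpm.

55.1 cpm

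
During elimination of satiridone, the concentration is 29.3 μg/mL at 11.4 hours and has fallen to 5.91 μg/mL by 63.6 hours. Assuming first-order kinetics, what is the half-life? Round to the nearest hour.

Over Δt = 63.6 − 11.4 = 52.2 hours, the level fell by a factor of 29.3/5.91 ≈ 4.9577.
n = log₂(4.9577) ≈ 2.3097 half-lives, so t½ = 52.2/2.3097 ≈ 22.601 hours.

23 hours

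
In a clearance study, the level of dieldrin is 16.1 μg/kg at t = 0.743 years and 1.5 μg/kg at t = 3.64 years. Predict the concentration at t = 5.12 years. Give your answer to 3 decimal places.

0.446 μg/kg

Over Δt = 3.64 − 0.743 = 2.897 years, the level fell by a factor of 16.1/1.5 ≈ 10.733.
n = log₂(10.733) ≈ 3.424 half-lives, so t½ = 2.897/3.424 ≈ 0.84608 years.
From t = 3.64 to t = 5.12: 1.5 × (1/2)^((5.12−3.64)/0.84608) ≈ 0.44619 μg/kg.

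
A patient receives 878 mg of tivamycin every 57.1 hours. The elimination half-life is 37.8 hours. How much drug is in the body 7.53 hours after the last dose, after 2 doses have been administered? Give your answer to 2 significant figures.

The 2 doses were given 64.63, 7.53 hours ago.
Total = 878·(1/2)^(64.63/37.8) + 878·(1/2)^(7.53/37.8)
      = 268.41 + 764.76 ≈ 1033.2 mg.

1000 mg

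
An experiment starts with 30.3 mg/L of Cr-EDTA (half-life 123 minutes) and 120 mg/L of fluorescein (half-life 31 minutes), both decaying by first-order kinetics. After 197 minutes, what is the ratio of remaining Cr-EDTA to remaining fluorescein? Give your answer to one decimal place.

Cr-EDTA: 30.3 × (1/2)^(197/123) = 30.3 × (1/2)^1.6016 ≈ 9.984 mg/L.
fluorescein: 120 × (1/2)^(197/31) = 120 × (1/2)^6.3548 ≈ 1.4662 mg/L.
Ratio ≈ 9.984 / 1.4662 ≈ 6.8096.

6.8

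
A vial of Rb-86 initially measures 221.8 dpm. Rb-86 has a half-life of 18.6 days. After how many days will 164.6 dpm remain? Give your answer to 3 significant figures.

Fraction remaining = 164.6/221.8 ≈ 0.74211.
n = log₂(221.8/164.6) = ln(1.3475)/ln 2 ≈ 0.4303 half-lives.
t = n × t½ = 0.4303 × 18.6 ≈ 8.0035 days.

8.00 days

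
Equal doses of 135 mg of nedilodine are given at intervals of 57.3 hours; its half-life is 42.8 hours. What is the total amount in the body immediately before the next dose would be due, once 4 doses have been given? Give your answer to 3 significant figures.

86.1 mg

The 4 doses were given 229.2, 171.9, 114.6, 57.3 hours ago.
Total = 135·(1/2)^(229.2/42.8) + 135·(1/2)^(171.9/42.8) + 135·(1/2)^(114.6/42.8) + 135·(1/2)^(57.3/42.8)
      = 3.2982 + 8.3424 + 21.101 + 53.373 ≈ 86.114 mg.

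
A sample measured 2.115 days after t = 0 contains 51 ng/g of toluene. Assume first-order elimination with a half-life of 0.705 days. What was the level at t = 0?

408 ng/g

Number of half-lives elapsed: n = 2.115/0.705 ≈ 3.
A₀ = A × 2^n = 51 × 2^3 = 51 × 8 ≈ 408 ng/g.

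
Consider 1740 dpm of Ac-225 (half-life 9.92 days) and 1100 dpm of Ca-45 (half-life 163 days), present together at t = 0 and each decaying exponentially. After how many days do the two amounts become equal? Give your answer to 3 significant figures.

Set 1740·(1/2)^(t/9.92) = 1100·(1/2)^(t/163).
Taking log₂: log₂(1740/1100) = t·(1/9.92 − 1/163).
log₂(1.5818) = 0.66158; 1/9.92 − 1/163 = 0.094671.
t = 0.66158 / 0.094671 ≈ 6.9882 days.

6.99 days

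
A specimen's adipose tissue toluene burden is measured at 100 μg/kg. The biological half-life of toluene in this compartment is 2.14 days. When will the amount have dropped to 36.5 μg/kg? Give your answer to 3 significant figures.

Fraction remaining = 36.5/100 ≈ 0.365.
n = log₂(100/36.5) = ln(2.7397)/ln 2 ≈ 1.454 half-lives.
t = n × t½ = 1.454 × 2.14 ≈ 3.1116 days.

3.11 days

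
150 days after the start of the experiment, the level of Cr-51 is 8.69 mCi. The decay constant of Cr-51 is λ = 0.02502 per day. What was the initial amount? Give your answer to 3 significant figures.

t½ = ln 2 / λ = 0.69315 / 0.02502 ≈ 27.704 days.
Number of half-lives elapsed: n = 150/27.704 ≈ 5.4144.
A₀ = A × 2^n = 8.69 × 2^5.4144 = 8.69 × 42.649 ≈ 370.62 mCi.

371 mCi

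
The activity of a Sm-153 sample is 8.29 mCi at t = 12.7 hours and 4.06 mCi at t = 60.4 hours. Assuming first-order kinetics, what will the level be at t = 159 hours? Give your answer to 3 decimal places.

Over Δt = 60.4 − 12.7 = 47.7 hours, the level fell by a factor of 8.29/4.06 ≈ 2.0419.
n = log₂(2.0419) ≈ 1.0299 half-lives, so t½ = 47.7/1.0299 ≈ 46.316 hours.
From t = 60.4 to t = 159: 4.06 × (1/2)^((159−60.4)/46.316) ≈ 0.92826 mCi.

0.928 mCi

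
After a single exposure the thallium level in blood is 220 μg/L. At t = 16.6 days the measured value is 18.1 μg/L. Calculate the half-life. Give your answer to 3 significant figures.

A/A₀ = 18.1/220 ≈ 0.082273.
n = log₂(12.155) ≈ 3.6034 half-lives elapsed in 16.6 days.
t½ = 16.6/3.6034 ≈ 4.6067 days.

4.61 days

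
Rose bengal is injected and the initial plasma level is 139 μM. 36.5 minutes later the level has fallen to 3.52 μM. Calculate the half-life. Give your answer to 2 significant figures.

A/A₀ = 3.52/139 ≈ 0.025324.
n = log₂(39.489) ≈ 5.3034 half-lives elapsed in 36.5 minutes.
t½ = 36.5/5.3034 ≈ 6.8824 minutes.

6.9 minutes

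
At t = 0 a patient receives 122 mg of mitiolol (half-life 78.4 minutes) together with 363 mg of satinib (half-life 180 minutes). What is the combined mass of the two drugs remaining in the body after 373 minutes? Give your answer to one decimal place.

mitiolol: 122 × (1/2)^(373/78.4) = 122 × (1/2)^4.7577 ≈ 4.5099 mg.
satinib: 363 × (1/2)^(373/180) = 363 × (1/2)^2.0722 ≈ 86.319 mg.
Total = 4.5099 + 86.319 ≈ 90.829 mg.

90.8 mg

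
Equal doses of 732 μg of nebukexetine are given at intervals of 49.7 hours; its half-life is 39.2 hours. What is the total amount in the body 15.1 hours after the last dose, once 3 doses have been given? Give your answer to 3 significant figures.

The 3 doses were given 114.5, 64.8, 15.1 hours ago.
Total = 732·(1/2)^(114.5/39.2) + 732·(1/2)^(64.8/39.2) + 732·(1/2)^(15.1/39.2)
      = 96.656 + 232.75 + 560.47 ≈ 889.88 μg.

890 μg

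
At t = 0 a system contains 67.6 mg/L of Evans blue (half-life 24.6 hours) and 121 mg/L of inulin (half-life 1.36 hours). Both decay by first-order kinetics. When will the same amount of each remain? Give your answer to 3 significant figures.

Set 67.6·(1/2)^(t/24.6) = 121·(1/2)^(t/1.36).
Taking log₂: log₂(67.6/121) = t·(1/24.6 − 1/1.36).
log₂(0.55868) = -0.83991; 1/24.6 − 1/1.36 = -0.69464.
t = -0.83991 / -0.69464 ≈ 1.2091 hours.

1.21 hours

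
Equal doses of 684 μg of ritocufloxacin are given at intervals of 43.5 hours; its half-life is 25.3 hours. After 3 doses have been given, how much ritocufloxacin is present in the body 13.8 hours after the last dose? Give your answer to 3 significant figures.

654 μg

The 3 doses were given 100.8, 57.3, 13.8 hours ago.
Total = 684·(1/2)^(100.8/25.3) + 684·(1/2)^(57.3/25.3) + 684·(1/2)^(13.8/25.3)
      = 43.221 + 142.32 + 468.66 ≈ 654.2 μg.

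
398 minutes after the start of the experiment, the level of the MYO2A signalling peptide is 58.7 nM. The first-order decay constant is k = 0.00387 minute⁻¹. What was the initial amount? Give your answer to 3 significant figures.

t½ = ln 2 / k = 0.69315 / 0.00387 ≈ 179.11 minutes.
Number of half-lives elapsed: n = 398/179.11 ≈ 2.2221.
A₀ = A × 2^n = 58.7 × 2^2.2221 = 58.7 × 4.6658 ≈ 273.88 nM.

274 nM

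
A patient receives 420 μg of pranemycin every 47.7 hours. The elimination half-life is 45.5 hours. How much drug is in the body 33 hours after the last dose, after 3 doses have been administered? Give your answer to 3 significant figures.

The 3 doses were given 128.4, 80.7, 33 hours ago.
Total = 420·(1/2)^(128.4/45.5) + 420·(1/2)^(80.7/45.5) + 420·(1/2)^(33/45.5)
      = 59.395 + 122.84 + 254.05 ≈ 436.28 μg.

436 μg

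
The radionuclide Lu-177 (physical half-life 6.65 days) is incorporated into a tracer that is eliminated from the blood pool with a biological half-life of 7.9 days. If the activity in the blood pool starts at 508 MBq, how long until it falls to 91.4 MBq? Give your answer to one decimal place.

1/t_eff = 1/t_phys + 1/t_biol = 1/6.65 + 1/7.9 = 0.27696 per day.
t_eff = 6.65 × 7.9 / (6.65 + 7.9) ≈ 3.6107 days.
n = log₂(508/91.4) ≈ 2.4746; t = 2.4746 × 3.6107 ≈ 8.9348 days.

8.9 days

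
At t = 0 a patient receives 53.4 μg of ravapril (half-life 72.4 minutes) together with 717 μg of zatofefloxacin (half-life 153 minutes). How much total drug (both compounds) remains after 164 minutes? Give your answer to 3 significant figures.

352 μg

ravapril: 53.4 × (1/2)^(164/72.4) = 53.4 × (1/2)^2.2652 ≈ 11.108 μg.
zatofefloxacin: 717 × (1/2)^(164/153) = 717 × (1/2)^1.0719 ≈ 341.07 μg.
Total = 11.108 + 341.07 ≈ 352.18 μg.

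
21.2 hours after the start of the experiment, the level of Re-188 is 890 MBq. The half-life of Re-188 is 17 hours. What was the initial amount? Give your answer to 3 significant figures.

2110 MBq

Number of half-lives elapsed: n = 21.2/17 ≈ 1.2471.
A₀ = A × 2^n = 890 × 2^1.2471 = 890 × 2.3736 ≈ 2112.5 MBq.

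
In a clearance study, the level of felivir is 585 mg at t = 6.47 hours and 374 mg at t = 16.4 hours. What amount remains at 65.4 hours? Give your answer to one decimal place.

41.1 mg

Over Δt = 16.4 − 6.47 = 9.93 hours, the level fell by a factor of 585/374 ≈ 1.5642.
n = log₂(1.5642) ≈ 0.6454 half-lives, so t½ = 9.93/0.6454 ≈ 15.386 hours.
From t = 16.4 to t = 65.4: 374 × (1/2)^((65.4−16.4)/15.386) ≈ 41.131 mg.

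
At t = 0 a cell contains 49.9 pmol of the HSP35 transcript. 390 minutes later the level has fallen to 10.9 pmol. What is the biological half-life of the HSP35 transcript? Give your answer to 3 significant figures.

A/A₀ = 10.9/49.9 ≈ 0.21844.
n = log₂(4.578) ≈ 2.1947 half-lives elapsed in 390 minutes.
t½ = 390/2.1947 ≈ 177.7 minutes.

178 minutes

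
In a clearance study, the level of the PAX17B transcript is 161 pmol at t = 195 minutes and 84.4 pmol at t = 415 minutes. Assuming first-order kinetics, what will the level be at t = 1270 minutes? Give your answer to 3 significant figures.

6.86 pmol

Over Δt = 415 − 195 = 220 minutes, the level fell by a factor of 161/84.4 ≈ 1.9076.
n = log₂(1.9076) ≈ 0.93175 half-lives, so t½ = 220/0.93175 ≈ 236.12 minutes.
From t = 415 to t = 1270: 84.4 × (1/2)^((1270−415)/236.12) ≈ 6.8593 pmol.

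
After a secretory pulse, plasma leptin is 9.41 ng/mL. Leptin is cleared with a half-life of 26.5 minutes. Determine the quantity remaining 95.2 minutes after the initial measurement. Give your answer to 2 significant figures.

Number of half-lives: n = 95.2/26.5 ≈ 3.5925.
Remaining = 9.41 × (1/2)^3.5925 = 9.41 × 0.082902 ≈ 0.78011 ng/mL.

0.78 ng/mL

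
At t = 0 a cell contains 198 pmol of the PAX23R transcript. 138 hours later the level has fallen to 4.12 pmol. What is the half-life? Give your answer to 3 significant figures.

24.7 hours

A/A₀ = 4.12/198 ≈ 0.020808.
n = log₂(48.058) ≈ 5.5867 half-lives elapsed in 138 hours.
t½ = 138/5.5867 ≈ 24.701 hours.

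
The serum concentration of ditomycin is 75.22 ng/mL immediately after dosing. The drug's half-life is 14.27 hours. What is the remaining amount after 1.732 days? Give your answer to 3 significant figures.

9.99 ng/mL

Convert the elapsed time: 1.732 days = 41.568 hours.
Number of half-lives: n = 41.568/14.27 ≈ 2.913.
Remaining = 75.22 × (1/2)^2.913 = 75.22 × 0.13277 ≈ 9.9872 ng/mL.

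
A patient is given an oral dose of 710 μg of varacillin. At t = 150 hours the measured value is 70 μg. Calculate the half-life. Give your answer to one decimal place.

44.9 hours

A/A₀ = 70/710 ≈ 0.098592.
n = log₂(10.143) ≈ 3.3424 half-lives elapsed in 150 hours.
t½ = 150/3.3424 ≈ 44.878 hours.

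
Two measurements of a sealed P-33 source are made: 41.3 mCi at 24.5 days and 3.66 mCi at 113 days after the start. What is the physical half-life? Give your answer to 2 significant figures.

25 days

Over Δt = 113 − 24.5 = 88.5 days, the level fell by a factor of 41.3/3.66 ≈ 11.284.
n = log₂(11.284) ≈ 3.4962 half-lives, so t½ = 88.5/3.4962 ≈ 25.313 days.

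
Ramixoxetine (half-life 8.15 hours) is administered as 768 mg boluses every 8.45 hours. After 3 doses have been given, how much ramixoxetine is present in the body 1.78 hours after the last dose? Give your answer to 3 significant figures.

The 3 doses were given 18.68, 10.23, 1.78 hours ago.
Total = 768·(1/2)^(18.68/8.15) + 768·(1/2)^(10.23/8.15) + 768·(1/2)^(1.78/8.15)
      = 156.82 + 321.74 + 660.11 ≈ 1138.7 mg.

1140 mg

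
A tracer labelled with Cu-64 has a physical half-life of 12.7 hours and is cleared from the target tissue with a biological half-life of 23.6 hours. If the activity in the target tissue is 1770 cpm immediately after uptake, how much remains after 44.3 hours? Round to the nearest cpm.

43 cpm

1/t_eff = 1/t_phys + 1/t_biol = 1/12.7 + 1/23.6 = 0.12111 per hour.
t_eff = 12.7 × 23.6 / (12.7 + 23.6) ≈ 8.2567 hours.
Remaining = 1770 × (1/2)^(44.3/8.2567) = 1770 × (1/2)^5.3653 ≈ 42.939 cpm.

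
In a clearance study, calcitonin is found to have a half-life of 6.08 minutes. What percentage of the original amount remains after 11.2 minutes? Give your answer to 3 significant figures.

27.9%

n = 11.2/6.08 ≈ 1.8421 half-lives.
Fraction remaining = (1/2)^1.8421 ≈ 0.27891, i.e. 27.891%.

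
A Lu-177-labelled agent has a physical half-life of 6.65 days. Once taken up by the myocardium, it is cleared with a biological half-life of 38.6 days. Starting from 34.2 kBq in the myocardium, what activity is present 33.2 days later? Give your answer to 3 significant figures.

0.592 kBq

1/t_eff = 1/t_phys + 1/t_biol = 1/6.65 + 1/38.6 = 0.17628 per day.
t_eff = 6.65 × 38.6 / (6.65 + 38.6) ≈ 5.6727 days.
Remaining = 34.2 × (1/2)^(33.2/5.6727) = 34.2 × (1/2)^5.8526 ≈ 0.59186 kBq.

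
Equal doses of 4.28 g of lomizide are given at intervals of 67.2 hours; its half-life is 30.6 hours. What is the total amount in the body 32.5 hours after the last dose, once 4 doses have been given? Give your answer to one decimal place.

The 4 doses were given 234.1, 166.9, 99.7, 32.5 hours ago.
Total = 4.28·(1/2)^(234.1/30.6) + 4.28·(1/2)^(166.9/30.6) + 4.28·(1/2)^(99.7/30.6) + 4.28·(1/2)^(32.5/30.6)
      = 0.021304 + 0.097623 + 0.44734 + 2.0499 ≈ 2.6161 g.

2.6 g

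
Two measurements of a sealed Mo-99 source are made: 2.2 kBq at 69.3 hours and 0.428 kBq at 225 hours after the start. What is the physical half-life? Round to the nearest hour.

66 hours

Over Δt = 225 − 69.3 = 155.7 hours, the level fell by a factor of 2.2/0.428 ≈ 5.1402.
n = log₂(5.1402) ≈ 2.3618 half-lives, so t½ = 155.7/2.3618 ≈ 65.924 hours.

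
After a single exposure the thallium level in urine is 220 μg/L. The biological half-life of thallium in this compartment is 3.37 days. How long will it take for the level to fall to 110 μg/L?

3.37 days

110/220 = 1/2, so 1 half-life has elapsed.
t = 1 × 3.37 = 3.37 days.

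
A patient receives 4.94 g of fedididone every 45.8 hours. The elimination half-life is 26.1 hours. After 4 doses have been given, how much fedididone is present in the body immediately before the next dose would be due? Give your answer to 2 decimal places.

The 4 doses were given 183.2, 137.4, 91.6, 45.8 hours ago.
Total = 4.94·(1/2)^(183.2/26.1) + 4.94·(1/2)^(137.4/26.1) + 4.94·(1/2)^(91.6/26.1) + 4.94·(1/2)^(45.8/26.1)
      = 0.038085 + 0.12853 + 0.43375 + 1.4638 ≈ 2.0642 g.

2.06 g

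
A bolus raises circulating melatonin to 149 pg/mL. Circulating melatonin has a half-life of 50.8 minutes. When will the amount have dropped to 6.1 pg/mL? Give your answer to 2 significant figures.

Fraction remaining = 6.1/149 ≈ 0.04094.
n = log₂(149/6.1) = ln(24.426)/ln 2 ≈ 4.6104 half-lives.
t = n × t½ = 4.6104 × 50.8 ≈ 234.21 minutes.

230 minutes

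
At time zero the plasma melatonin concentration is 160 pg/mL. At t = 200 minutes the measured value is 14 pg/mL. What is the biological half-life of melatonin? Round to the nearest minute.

A/A₀ = 14/160 ≈ 0.0875.
n = log₂(11.429) ≈ 3.5146 half-lives elapsed in 200 minutes.
t½ = 200/3.5146 ≈ 56.906 minutes.

57 minutes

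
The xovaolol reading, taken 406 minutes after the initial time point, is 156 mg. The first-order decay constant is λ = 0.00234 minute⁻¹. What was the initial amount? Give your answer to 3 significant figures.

403 mg

t½ = ln 2 / λ = 0.69315 / 0.00234 ≈ 296.22 minutes.
Number of half-lives elapsed: n = 406/296.22 ≈ 1.3706.
A₀ = A × 2^n = 156 × 2^1.3706 = 156 × 2.5858 ≈ 403.39 mg.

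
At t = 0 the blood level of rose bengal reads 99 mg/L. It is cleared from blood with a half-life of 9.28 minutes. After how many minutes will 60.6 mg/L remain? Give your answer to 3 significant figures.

Fraction remaining = 60.6/99 ≈ 0.61212.
n = log₂(99/60.6) = ln(1.6337)/ln 2 ≈ 0.70811 half-lives.
t = n × t½ = 0.70811 × 9.28 ≈ 6.5713 minutes.

6.57 minutes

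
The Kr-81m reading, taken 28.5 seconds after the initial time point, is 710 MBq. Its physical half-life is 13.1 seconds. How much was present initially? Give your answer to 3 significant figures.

Number of half-lives elapsed: n = 28.5/13.1 ≈ 2.1756.
A₀ = A × 2^n = 710 × 2^2.1756 = 710 × 4.5177 ≈ 3207.5 MBq.

3210 MBq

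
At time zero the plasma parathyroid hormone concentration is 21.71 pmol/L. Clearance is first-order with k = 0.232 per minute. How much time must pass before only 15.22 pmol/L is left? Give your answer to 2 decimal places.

1.53 minutes

t½ = ln 2 / k = 0.69315 / 0.232 ≈ 2.9877 minutes.
Fraction remaining = 15.22/21.71 ≈ 0.70106.
n = log₂(21.71/15.22) = ln(1.4264)/ln 2 ≈ 0.51239 half-lives.
t = n × t½ = 0.51239 × 2.9877 ≈ 1.5309 minutes.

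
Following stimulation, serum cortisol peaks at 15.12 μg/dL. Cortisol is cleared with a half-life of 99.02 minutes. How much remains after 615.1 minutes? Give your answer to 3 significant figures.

Number of half-lives: n = 615.1/99.02 ≈ 6.2119.
Remaining = 15.12 × (1/2)^6.2119 = 15.12 × 0.013491 ≈ 0.20398 μg/dL.

0.204 μg/dL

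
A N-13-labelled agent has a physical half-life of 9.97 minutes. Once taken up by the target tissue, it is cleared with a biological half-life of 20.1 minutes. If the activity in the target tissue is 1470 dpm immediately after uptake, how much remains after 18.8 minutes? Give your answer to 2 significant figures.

210 dpm

1/t_eff = 1/t_phys + 1/t_biol = 1/9.97 + 1/20.1 = 0.15005 per minute.
t_eff = 9.97 × 20.1 / (9.97 + 20.1) ≈ 6.6643 minutes.
Remaining = 1470 × (1/2)^(18.8/6.6643) = 1470 × (1/2)^2.821 ≈ 208.03 dpm.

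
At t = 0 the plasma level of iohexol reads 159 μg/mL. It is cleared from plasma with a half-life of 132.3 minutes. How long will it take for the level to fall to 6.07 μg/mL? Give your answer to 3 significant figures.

623 minutes

Fraction remaining = 6.07/159 ≈ 0.038176.
n = log₂(159/6.07) = ln(26.194)/ln 2 ≈ 4.7112 half-lives.
t = n × t½ = 4.7112 × 132.3 ≈ 623.29 minutes.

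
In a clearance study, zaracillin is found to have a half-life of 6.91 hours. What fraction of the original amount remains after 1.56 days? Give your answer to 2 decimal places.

1.56 days = 37.44 hours.
n = 37.44/6.91 ≈ 5.4182 half-lives.
Fraction remaining = (1/2)^5.4182 ≈ 0.023386.

0.02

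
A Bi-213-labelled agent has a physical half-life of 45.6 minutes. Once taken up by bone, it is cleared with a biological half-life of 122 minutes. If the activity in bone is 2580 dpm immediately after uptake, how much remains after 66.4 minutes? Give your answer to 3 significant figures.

1/t_eff = 1/t_phys + 1/t_biol = 1/45.6 + 1/122 = 0.030127 per minute.
t_eff = 45.6 × 122 / (45.6 + 122) ≈ 33.193 minutes.
Remaining = 2580 × (1/2)^(66.4/33.193) = 2580 × (1/2)^2.0004 ≈ 644.82 dpm.

645 dpm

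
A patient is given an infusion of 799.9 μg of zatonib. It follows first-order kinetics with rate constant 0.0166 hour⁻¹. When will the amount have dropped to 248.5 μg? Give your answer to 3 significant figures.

70.4 hours

t½ = ln 2 / λ = 0.69315 / 0.0166 ≈ 41.756 hours.
Fraction remaining = 248.5/799.9 ≈ 0.31066.
n = log₂(799.9/248.5) = ln(3.2189)/ln 2 ≈ 1.6866 half-lives.
t = n × t½ = 1.6866 × 41.756 ≈ 70.424 hours.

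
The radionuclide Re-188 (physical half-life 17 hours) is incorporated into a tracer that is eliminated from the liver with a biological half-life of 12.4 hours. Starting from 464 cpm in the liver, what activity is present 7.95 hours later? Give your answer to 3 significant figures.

1/t_eff = 1/t_phys + 1/t_biol = 1/17 + 1/12.4 = 0.13947 per hour.
t_eff = 17 × 12.4 / (17 + 12.4) ≈ 7.1701 hours.
Remaining = 464 × (1/2)^(7.95/7.1701) = 464 × (1/2)^1.1088 ≈ 215.15 cpm.

215 cpm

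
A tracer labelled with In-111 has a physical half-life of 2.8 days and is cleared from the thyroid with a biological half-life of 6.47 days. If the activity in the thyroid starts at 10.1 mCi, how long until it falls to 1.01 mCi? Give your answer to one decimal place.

1/t_eff = 1/t_phys + 1/t_biol = 1/2.8 + 1/6.47 = 0.5117 per day.
t_eff = 2.8 × 6.47 / (2.8 + 6.47) ≈ 1.9543 days.
n = log₂(10.1/1.01) ≈ 3.3219; t = 3.3219 × 1.9543 ≈ 6.4919 days.

6.5 days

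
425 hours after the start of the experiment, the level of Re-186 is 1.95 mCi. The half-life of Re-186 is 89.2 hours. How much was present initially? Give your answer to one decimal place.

Number of half-lives elapsed: n = 425/89.2 ≈ 4.7646.
A₀ = A × 2^n = 1.95 × 2^4.7646 = 1.95 × 27.182 ≈ 53.005 mCi.

53.0 mCi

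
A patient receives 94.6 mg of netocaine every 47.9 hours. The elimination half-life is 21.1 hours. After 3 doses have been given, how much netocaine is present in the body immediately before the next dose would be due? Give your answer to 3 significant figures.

24.5 mg

The 3 doses were given 143.7, 95.8, 47.9 hours ago.
Total = 94.6·(1/2)^(143.7/21.1) + 94.6·(1/2)^(95.8/21.1) + 94.6·(1/2)^(47.9/21.1)
      = 0.84285 + 4.0656 + 19.611 ≈ 24.52 mg.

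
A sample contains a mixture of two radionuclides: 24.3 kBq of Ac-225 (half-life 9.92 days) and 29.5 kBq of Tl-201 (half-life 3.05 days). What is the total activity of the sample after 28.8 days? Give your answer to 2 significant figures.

3.3 kBq

Ac-225: 24.3 × (1/2)^(28.8/9.92) = 24.3 × (1/2)^2.9032 ≈ 3.2482 kBq.
Tl-201: 29.5 × (1/2)^(28.8/3.05) = 29.5 × (1/2)^9.4426 ≈ 0.042394 kBq.
Total = 3.2482 + 0.042394 ≈ 3.2906 kBq.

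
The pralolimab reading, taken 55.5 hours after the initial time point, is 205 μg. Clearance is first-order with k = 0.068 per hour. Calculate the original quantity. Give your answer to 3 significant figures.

8930 μg

t½ = ln 2 / k = 0.69315 / 0.068 ≈ 10.193 hours.
Number of half-lives elapsed: n = 55.5/10.193 ≈ 5.4447.
A₀ = A × 2^n = 205 × 2^5.4447 = 205 × 43.554 ≈ 8928.6 μg.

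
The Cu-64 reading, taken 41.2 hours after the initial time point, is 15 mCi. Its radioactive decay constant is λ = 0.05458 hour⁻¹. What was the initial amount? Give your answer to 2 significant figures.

t½ = ln 2 / λ = 0.69315 / 0.05458 ≈ 12.7 hours.
Number of half-lives elapsed: n = 41.2/12.7 ≈ 3.2442.
A₀ = A × 2^n = 15 × 2^3.2442 = 15 × 9.4754 ≈ 142.13 mCi.

140 mCi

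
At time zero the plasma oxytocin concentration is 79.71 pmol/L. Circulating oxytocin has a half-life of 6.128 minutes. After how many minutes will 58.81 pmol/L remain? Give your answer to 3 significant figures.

Fraction remaining = 58.81/79.71 ≈ 0.7378.
n = log₂(79.71/58.81) = ln(1.3554)/ln 2 ≈ 0.4387 half-lives.
t = n × t½ = 0.4387 × 6.128 ≈ 2.6883 minutes.

2.69 minutes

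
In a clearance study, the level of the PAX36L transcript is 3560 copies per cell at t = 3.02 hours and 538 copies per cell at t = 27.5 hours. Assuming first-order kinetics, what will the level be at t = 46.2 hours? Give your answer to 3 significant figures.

Over Δt = 27.5 − 3.02 = 24.48 hours, the level fell by a factor of 3560/538 ≈ 6.6171.
n = log₂(6.6171) ≈ 2.7262 half-lives, so t½ = 24.48/2.7262 ≈ 8.9795 hours.
From t = 27.5 to t = 46.2: 538 × (1/2)^((46.2−27.5)/8.9795) ≈ 127.02 copies per cell.

127 copies per cell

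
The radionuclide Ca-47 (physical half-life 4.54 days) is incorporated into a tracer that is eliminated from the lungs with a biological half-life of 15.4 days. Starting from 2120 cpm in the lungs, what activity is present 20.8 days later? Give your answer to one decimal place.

1/t_eff = 1/t_phys + 1/t_biol = 1/4.54 + 1/15.4 = 0.2852 per day.
t_eff = 4.54 × 15.4 / (4.54 + 15.4) ≈ 3.5063 days.
Remaining = 2120 × (1/2)^(20.8/3.5063) = 2120 × (1/2)^5.9321 ≈ 34.72 cpm.

34.7 cpm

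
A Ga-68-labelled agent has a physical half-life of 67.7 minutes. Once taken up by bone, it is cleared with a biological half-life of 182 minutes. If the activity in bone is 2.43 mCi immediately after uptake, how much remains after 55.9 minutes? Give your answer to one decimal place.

1/t_eff = 1/t_phys + 1/t_biol = 1/67.7 + 1/182 = 0.020266 per minute.
t_eff = 67.7 × 182 / (67.7 + 182) ≈ 49.345 minutes.
Remaining = 2.43 × (1/2)^(55.9/49.345) = 2.43 × (1/2)^1.1328 ≈ 1.1081 mCi.

1.1 mCi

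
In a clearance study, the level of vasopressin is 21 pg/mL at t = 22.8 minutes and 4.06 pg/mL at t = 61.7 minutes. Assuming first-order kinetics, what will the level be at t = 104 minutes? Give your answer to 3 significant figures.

0.680 pg/mL

Over Δt = 61.7 − 22.8 = 38.9 minutes, the level fell by a factor of 21/4.06 ≈ 5.1724.
n = log₂(5.1724) ≈ 2.3708 half-lives, so t½ = 38.9/2.3708 ≈ 16.408 minutes.
From t = 61.7 to t = 104: 4.06 × (1/2)^((104−61.7)/16.408) ≈ 0.67991 pg/mL.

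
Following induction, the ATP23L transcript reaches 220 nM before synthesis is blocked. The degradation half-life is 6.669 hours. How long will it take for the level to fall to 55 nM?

13.338 hours

55/220 = 1/4, so 2 half-lives have elapsed.
t = 2 × 6.669 = 13.338 hours.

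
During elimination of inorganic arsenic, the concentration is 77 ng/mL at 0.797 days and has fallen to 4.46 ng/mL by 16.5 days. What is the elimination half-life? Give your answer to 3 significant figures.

Over Δt = 16.5 − 0.797 = 15.703 days, the level fell by a factor of 77/4.46 ≈ 17.265.
n = log₂(17.265) ≈ 4.1097 half-lives, so t½ = 15.703/4.1097 ≈ 3.8209 days.

3.82 days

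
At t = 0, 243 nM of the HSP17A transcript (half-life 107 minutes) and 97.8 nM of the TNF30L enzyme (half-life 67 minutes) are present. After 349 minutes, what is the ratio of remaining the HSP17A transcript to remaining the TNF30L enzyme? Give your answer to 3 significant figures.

9.58

HSP17A transcript: 243 × (1/2)^(349/107) = 243 × (1/2)^3.2617 ≈ 25.336 nM.
TNF30L enzyme: 97.8 × (1/2)^(349/67) = 97.8 × (1/2)^5.209 ≈ 2.6442 nM.
Ratio ≈ 25.336 / 2.6442 ≈ 9.582.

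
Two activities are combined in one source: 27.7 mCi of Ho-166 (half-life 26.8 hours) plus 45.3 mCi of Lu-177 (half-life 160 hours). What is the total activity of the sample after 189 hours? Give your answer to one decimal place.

20.2 mCi

Ho-166: 27.7 × (1/2)^(189/26.8) = 27.7 × (1/2)^7.0522 ≈ 0.20871 mCi.
Lu-177: 45.3 × (1/2)^(189/160) = 45.3 × (1/2)^1.1812 ≈ 19.976 mCi.
Total = 0.20871 + 19.976 ≈ 20.185 mCi.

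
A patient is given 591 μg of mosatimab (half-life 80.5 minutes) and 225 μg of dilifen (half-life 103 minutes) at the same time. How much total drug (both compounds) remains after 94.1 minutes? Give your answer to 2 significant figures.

mosatimab: 591 × (1/2)^(94.1/80.5) = 591 × (1/2)^1.1689 ≈ 262.85 μg.
dilifen: 225 × (1/2)^(94.1/103) = 225 × (1/2)^0.91359 ≈ 119.44 μg.
Total = 262.85 + 119.44 ≈ 382.29 μg.

380 μg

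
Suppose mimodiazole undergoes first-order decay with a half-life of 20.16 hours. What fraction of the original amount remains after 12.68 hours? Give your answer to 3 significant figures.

0.647

n = 12.68/20.16 ≈ 0.62897 half-lives.
Fraction remaining = (1/2)^0.62897 ≈ 0.64664.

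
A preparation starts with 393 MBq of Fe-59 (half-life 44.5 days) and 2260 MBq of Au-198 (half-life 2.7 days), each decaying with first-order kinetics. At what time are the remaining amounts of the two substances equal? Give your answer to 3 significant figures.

7.25 days

Set 393·(1/2)^(t/44.5) = 2260·(1/2)^(t/2.7).
Taking log₂: log₂(393/2260) = t·(1/44.5 − 1/2.7).
log₂(0.17389) = -2.5237; 1/44.5 − 1/2.7 = -0.3479.
t = -2.5237 / -0.3479 ≈ 7.2542 days.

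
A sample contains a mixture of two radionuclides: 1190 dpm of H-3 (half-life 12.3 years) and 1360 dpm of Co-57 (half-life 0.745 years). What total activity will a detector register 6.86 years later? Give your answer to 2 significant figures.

810 dpm

H-3: 1190 × (1/2)^(6.86/12.3) = 1190 × (1/2)^0.55772 ≈ 808.45 dpm.
Co-57: 1360 × (1/2)^(6.86/0.745) = 1360 × (1/2)^9.2081 ≈ 2.2995 dpm.
Total = 808.45 + 2.2995 ≈ 810.75 dpm.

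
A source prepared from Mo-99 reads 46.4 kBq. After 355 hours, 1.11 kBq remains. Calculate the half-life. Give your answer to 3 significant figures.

65.9 hours

A/A₀ = 1.11/46.4 ≈ 0.023922.
n = log₂(41.802) ≈ 5.3855 half-lives elapsed in 355 hours.
t½ = 355/5.3855 ≈ 65.918 hours.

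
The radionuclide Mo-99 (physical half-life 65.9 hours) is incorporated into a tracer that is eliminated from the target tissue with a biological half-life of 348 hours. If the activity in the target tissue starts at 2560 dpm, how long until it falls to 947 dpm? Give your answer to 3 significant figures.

1/t_eff = 1/t_phys + 1/t_biol = 1/65.9 + 1/348 = 0.018048 per hour.
t_eff = 65.9 × 348 / (65.9 + 348) ≈ 55.408 hours.
n = log₂(2560/947) ≈ 1.4347; t = 1.4347 × 55.408 ≈ 79.494 hours.

79.5 hours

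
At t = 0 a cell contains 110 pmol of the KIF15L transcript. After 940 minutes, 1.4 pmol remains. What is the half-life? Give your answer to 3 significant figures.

149 minutes

A/A₀ = 1.4/110 ≈ 0.012727.
n = log₂(78.571) ≈ 6.2959 half-lives elapsed in 940 minutes.
t½ = 940/6.2959 ≈ 149.3 minutes.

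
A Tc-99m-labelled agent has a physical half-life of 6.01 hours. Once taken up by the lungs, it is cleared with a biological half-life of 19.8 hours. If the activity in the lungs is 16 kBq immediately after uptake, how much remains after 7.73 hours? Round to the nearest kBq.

5 kBq

1/t_eff = 1/t_phys + 1/t_biol = 1/6.01 + 1/19.8 = 0.21689 per hour.
t_eff = 6.01 × 19.8 / (6.01 + 19.8) ≈ 4.6105 hours.
Remaining = 16 × (1/2)^(7.73/4.6105) = 16 × (1/2)^1.6766 ≈ 5.0051 kBq.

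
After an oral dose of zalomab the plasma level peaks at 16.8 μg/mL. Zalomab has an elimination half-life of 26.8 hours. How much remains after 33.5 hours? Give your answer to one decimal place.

7.1 μg/mL

Number of half-lives: n = 33.5/26.8 ≈ 1.25.
Remaining = 16.8 × (1/2)^1.25 = 16.8 × 0.42045 ≈ 7.0635 μg/mL.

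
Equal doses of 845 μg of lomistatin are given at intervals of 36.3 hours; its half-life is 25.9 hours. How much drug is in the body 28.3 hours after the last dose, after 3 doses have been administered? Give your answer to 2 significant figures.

The 3 doses were given 100.9, 64.6, 28.3 hours ago.
Total = 845·(1/2)^(100.9/25.9) + 845·(1/2)^(64.6/25.9) + 845·(1/2)^(28.3/25.9)
      = 56.77 + 149.98 + 396.22 ≈ 602.96 μg.

600 μg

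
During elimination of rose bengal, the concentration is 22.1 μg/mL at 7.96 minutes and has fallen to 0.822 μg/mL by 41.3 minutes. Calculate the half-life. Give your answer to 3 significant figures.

Over Δt = 41.3 − 7.96 = 33.34 minutes, the level fell by a factor of 22.1/0.822 ≈ 26.886.
n = log₂(26.886) ≈ 4.7488 half-lives, so t½ = 33.34/4.7488 ≈ 7.0208 minutes.

7.02 minutes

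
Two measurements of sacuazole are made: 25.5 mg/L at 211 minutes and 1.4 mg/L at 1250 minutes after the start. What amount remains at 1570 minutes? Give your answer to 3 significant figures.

0.573 mg/L

Over Δt = 1250 − 211 = 1039 minutes, the level fell by a factor of 25.5/1.4 ≈ 18.214.
n = log₂(18.214) ≈ 4.187 half-lives, so t½ = 1039/4.187 ≈ 248.15 minutes.
From t = 1250 to t = 1570: 1.4 × (1/2)^((1570−1250)/248.15) ≈ 0.57271 mg/L.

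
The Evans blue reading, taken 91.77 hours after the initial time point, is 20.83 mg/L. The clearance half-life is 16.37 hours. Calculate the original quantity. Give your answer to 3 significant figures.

Number of half-lives elapsed: n = 91.77/16.37 ≈ 5.606.
A₀ = A × 2^n = 20.83 × 2^5.606 = 20.83 × 48.705 ≈ 1014.5 mg/L.

1010 mg/L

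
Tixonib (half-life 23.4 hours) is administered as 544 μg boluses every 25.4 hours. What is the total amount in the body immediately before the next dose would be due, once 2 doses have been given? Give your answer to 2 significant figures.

The 2 doses were given 50.8, 25.4 hours ago.
Total = 544·(1/2)^(50.8/23.4) + 544·(1/2)^(25.4/23.4)
      = 120.8 + 256.35 ≈ 377.16 μg.

380 μg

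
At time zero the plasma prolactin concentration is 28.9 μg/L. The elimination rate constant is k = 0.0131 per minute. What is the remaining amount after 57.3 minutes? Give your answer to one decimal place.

13.6 μg/L

t½ = ln 2 / k = 0.69315 / 0.0131 ≈ 52.912 minutes.
Number of half-lives: n = 57.3/52.912 ≈ 1.0829.
Remaining = 28.9 × (1/2)^1.0829 = 28.9 × 0.47207 ≈ 13.643 μg/L.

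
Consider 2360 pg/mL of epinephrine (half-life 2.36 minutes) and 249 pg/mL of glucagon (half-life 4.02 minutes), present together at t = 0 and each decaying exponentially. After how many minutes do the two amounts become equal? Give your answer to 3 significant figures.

Set 2360·(1/2)^(t/2.36) = 249·(1/2)^(t/4.02).
Taking log₂: log₂(2360/249) = t·(1/2.36 − 1/4.02).
log₂(9.4779) = 3.2446; 1/2.36 − 1/4.02 = 0.17497.
t = 3.2446 / 0.17497 ≈ 18.543 minutes.

18.5 minutes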